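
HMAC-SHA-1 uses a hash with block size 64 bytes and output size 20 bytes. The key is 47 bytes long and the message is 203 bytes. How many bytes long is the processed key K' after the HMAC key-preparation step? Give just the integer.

Key is 47 ≤ 64 bytes, zero-padded: |K'| = 64.

64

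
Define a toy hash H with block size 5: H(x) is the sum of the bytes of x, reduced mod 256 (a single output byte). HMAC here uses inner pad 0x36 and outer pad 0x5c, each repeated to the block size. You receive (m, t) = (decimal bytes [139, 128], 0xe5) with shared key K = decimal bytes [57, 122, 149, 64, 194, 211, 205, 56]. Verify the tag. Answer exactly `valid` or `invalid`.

valid

Key decimal bytes [57, 122, 149, 64, 194, 211, 205, 56] = 39 7a 95 40 c2 d3 cd 38 is 8 bytes > B = 5, so hash it first: H(key) = 22, then zero-pad to 5 bytes: K' = 22 00 00 00 00.
K' ⊕ ipad = 14 36 36 36 36; K' ⊕ opad = 7e 5c 5c 5c 5c.
Inner hash: sum = 20+54+54+54+54+139+128 = 503; mod 256 = 247 → f7.
Outer hash (recomputed tag): sum = 126+92+92+92+92+247 = 741; mod 256 = 229 → e5.
Recomputed tag = e5; claimed = e5 → match.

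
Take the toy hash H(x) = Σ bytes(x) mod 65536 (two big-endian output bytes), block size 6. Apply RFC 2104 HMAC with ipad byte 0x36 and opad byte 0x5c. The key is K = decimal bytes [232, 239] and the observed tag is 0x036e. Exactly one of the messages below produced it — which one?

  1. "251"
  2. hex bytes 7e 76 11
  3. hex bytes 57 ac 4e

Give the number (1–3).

2

Key decimal bytes [232, 239] = e8 ef is 2 bytes ≤ B = 6; zero-pad to 6 bytes: K' = e8 ef 00 00 00 00.
K' ⊕ ipad = de d9 36 36 36 36; K' ⊕ opad = b4 b3 5c 5c 5c 5c.
m1: inner = H(de d9 36 36 36 36 32 35 31) = 03 27; tag = H(b4 b3 5c 5c 5c 5c 03 27) = 0301
m2: inner = H(de d9 36 36 36 36 7e 76 11) = 03 94; tag = H(b4 b3 5c 5c 5c 5c 03 94) = 036e ← matches
m3: inner = H(de d9 36 36 36 36 57 ac 4e) = 03 e0; tag = H(b4 b3 5c 5c 5c 5c 03 e0) = 03ba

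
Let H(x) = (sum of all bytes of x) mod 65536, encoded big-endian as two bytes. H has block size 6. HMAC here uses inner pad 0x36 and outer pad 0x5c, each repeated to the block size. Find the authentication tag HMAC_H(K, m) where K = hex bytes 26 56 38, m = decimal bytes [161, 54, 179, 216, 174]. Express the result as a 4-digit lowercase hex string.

Key hex bytes 26 56 38 is 3 bytes ≤ B = 6; zero-pad to 6 bytes: K' = 26 56 38 00 00 00.
K' ⊕ ipad = 10 60 0e 36 36 36.  K' ⊕ opad = 7a 0a 64 5c 5c 5c.
Inner input = (K'⊕ipad) ∥ m = 10 60 0e 36 36 36 ∥ a1 36 b3 d8 ae.
Inner hash: sum = 16+96+14+54+54+54+161+54+179+216+174 = 1072 → 04 30.
Outer input = (K'⊕opad) ∥ inner = 7a 0a 64 5c 5c 5c ∥ 04 30.
Outer hash (tag): sum = 122+10+100+92+92+92+4+48 = 560 → 02 30.

0230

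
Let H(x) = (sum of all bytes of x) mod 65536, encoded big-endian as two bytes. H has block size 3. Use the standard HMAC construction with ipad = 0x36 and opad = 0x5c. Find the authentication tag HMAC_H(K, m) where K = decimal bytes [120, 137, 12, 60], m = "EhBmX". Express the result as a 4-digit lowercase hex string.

0170

Key decimal bytes [120, 137, 12, 60] = 78 89 0c 3c is 4 bytes > B = 3, so hash it first: H(key) = 01 49, then zero-pad to 3 bytes: K' = 01 49 00.
K' ⊕ ipad = 37 7f 36.  K' ⊕ opad = 5d 15 5c.
Inner input = (K'⊕ipad) ∥ m = 37 7f 36 ∥ 45 68 42 6d 58.
Inner hash: sum = 55+127+54+69+104+66+109+88 = 672 → 02 a0.
Outer input = (K'⊕opad) ∥ inner = 5d 15 5c ∥ 02 a0.
Outer hash (tag): sum = 93+21+92+2+160 = 368 → 01 70.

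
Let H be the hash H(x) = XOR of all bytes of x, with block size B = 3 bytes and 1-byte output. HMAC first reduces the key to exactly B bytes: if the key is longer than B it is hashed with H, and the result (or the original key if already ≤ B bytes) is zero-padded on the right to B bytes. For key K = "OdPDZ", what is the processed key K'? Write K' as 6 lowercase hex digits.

|K| = 5 > B = 3, so first hash the key.
H(K): XOR 4f⊕64⊕50⊕44⊕5a = 65.
Zero-pad H(K) = 65 to 3 bytes: K' = 65 00 00.

650000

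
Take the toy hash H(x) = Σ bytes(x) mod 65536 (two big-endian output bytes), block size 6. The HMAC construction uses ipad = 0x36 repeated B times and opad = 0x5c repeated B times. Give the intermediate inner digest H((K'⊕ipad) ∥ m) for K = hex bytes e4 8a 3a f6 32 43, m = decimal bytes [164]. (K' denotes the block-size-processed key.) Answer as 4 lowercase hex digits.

0377

Key hex bytes e4 8a 3a f6 32 43 is exactly B = 6 bytes: K' = e4 8a 3a f6 32 43.
K' ⊕ ipad = d2 bc 0c c0 04 75.
Inner input = d2 bc 0c c0 04 75 ∥ a4.
Inner hash: sum = 210+188+12+192+4+117+164 = 887 → 03 77.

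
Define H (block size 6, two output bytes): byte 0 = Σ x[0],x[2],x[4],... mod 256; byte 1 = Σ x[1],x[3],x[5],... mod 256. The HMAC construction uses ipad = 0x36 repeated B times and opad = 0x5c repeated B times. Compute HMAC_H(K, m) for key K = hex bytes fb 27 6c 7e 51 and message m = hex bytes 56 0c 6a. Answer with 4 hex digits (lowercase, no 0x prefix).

Key hex bytes fb 27 6c 7e 51 is 5 bytes ≤ B = 6; zero-pad to 6 bytes: K' = fb 27 6c 7e 51 00.
K' ⊕ ipad = cd 11 5a 48 67 36.  K' ⊕ opad = a7 7b 30 22 0d 5c.
Inner input = (K'⊕ipad) ∥ m = cd 11 5a 48 67 36 ∥ 56 0c 6a.
Inner hash: even-index sum = 590 mod 256 = 78; odd-index sum = 155 mod 256 = 155 → 4e 9b.
Outer input = (K'⊕opad) ∥ inner = a7 7b 30 22 0d 5c ∥ 4e 9b.
Outer hash (tag): even-index sum = 306 mod 256 = 50; odd-index sum = 404 mod 256 = 148 → 32 94.

3294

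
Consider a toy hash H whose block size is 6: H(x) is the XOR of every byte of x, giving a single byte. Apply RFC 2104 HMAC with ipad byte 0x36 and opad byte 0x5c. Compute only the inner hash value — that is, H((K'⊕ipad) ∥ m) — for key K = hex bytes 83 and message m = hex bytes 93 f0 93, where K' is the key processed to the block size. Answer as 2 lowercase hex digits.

73

Key hex bytes 83 is 1 byte ≤ B = 6; zero-pad to 6 bytes: K' = 83 00 00 00 00 00.
K' ⊕ ipad = b5 36 36 36 36 36.
Inner input = b5 36 36 36 36 36 ∥ 93 f0 93.
Inner hash: XOR b5⊕36⊕36⊕36⊕36⊕36⊕93⊕f0⊕93 = 73.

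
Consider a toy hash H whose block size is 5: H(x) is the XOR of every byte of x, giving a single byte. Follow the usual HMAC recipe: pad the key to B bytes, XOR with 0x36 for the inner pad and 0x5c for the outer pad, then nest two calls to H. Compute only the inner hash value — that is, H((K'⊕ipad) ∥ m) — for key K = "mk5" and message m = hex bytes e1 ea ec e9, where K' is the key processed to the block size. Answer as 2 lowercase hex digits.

0b

Key "mk5" = 6d 6b 35 is 3 bytes ≤ B = 5; zero-pad to 5 bytes: K' = 6d 6b 35 00 00.
K' ⊕ ipad = 5b 5d 03 36 36.
Inner input = 5b 5d 03 36 36 ∥ e1 ea ec e9.
Inner hash: XOR 5b⊕5d⊕03⊕36⊕36⊕e1⊕ea⊕ec⊕e9 = 0b.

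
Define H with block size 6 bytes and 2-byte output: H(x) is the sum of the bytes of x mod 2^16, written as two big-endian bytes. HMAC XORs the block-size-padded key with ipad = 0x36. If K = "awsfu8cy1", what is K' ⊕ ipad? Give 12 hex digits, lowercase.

Key "awsfu8cy1" = 61 77 73 66 75 38 63 79 31 is 9 bytes > B = 6, so hash it first: H(key) = 03 6b, then zero-pad to 6 bytes: K' = 03 6b 00 00 00 00.
XOR each byte with 0x36: 03⊕36=35, 6b⊕36=5d, 00⊕36=36, 00⊕36=36, 00⊕36=36, 00⊕36=36.

355d36363636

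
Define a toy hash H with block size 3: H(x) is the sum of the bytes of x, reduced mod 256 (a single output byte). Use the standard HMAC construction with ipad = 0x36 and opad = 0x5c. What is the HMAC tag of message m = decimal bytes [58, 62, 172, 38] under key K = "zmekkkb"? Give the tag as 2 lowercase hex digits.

fa

Key "zmekkkb" = 7a 6d 65 6b 6b 6b 62 is 7 bytes > B = 3, so hash it first: H(key) = ef, then zero-pad to 3 bytes: K' = ef 00 00.
K' ⊕ ipad = d9 36 36.  K' ⊕ opad = b3 5c 5c.
Inner input = (K'⊕ipad) ∥ m = d9 36 36 ∥ 3a 3e ac 26.
Inner hash: sum = 217+54+54+58+62+172+38 = 655; mod 256 = 143 → 8f.
Outer input = (K'⊕opad) ∥ inner = b3 5c 5c ∥ 8f.
Outer hash (tag): sum = 179+92+92+143 = 506; mod 256 = 250 → fa.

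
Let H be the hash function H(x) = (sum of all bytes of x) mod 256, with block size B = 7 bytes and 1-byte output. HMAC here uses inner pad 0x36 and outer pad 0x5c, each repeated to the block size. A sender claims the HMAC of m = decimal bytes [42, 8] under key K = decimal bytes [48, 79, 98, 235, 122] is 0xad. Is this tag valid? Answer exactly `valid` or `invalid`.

Key decimal bytes [48, 79, 98, 235, 122] = 30 4f 62 eb 7a is 5 bytes ≤ B = 7; zero-pad to 7 bytes: K' = 30 4f 62 eb 7a 00 00.
K' ⊕ ipad = 06 79 54 dd 4c 36 36; K' ⊕ opad = 6c 13 3e b7 26 5c 5c.
Inner hash: sum = 6+121+84+221+76+54+54+42+8 = 666; mod 256 = 154 → 9a.
Outer hash (recomputed tag): sum = 108+19+62+183+38+92+92+154 = 748; mod 256 = 236 → ec.
Recomputed tag = ec; claimed = ad → mismatch.

invalid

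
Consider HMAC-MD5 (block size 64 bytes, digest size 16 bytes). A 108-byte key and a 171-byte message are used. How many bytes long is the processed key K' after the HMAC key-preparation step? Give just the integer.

64

Key is 108 > 64 bytes, so it is hashed to 16 bytes then zero-padded to 64: |K'| = 64.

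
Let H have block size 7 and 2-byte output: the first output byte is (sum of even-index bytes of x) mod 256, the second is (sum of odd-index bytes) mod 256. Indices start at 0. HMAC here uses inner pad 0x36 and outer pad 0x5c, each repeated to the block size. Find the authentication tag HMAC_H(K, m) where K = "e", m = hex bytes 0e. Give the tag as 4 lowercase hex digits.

Key "e" = 65 is 1 byte ≤ B = 7; zero-pad to 7 bytes: K' = 65 00 00 00 00 00 00.
K' ⊕ ipad = 53 36 36 36 36 36 36.  K' ⊕ opad = 39 5c 5c 5c 5c 5c 5c.
Inner input = (K'⊕ipad) ∥ m = 53 36 36 36 36 36 36 ∥ 0e.
Inner hash: even-index sum = 245 mod 256 = 245; odd-index sum = 176 mod 256 = 176 → f5 b0.
Outer input = (K'⊕opad) ∥ inner = 39 5c 5c 5c 5c 5c 5c ∥ f5 b0.
Outer hash (tag): even-index sum = 509 mod 256 = 253; odd-index sum = 521 mod 256 = 9 → fd 09.

fd09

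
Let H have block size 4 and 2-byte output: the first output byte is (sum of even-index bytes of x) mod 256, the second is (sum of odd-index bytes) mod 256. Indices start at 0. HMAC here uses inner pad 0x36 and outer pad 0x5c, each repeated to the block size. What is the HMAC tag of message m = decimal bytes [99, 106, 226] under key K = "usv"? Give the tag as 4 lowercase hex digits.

1b70

Key "usv" = 75 73 76 is 3 bytes ≤ B = 4; zero-pad to 4 bytes: K' = 75 73 76 00.
K' ⊕ ipad = 43 45 40 36.  K' ⊕ opad = 29 2f 2a 5c.
Inner input = (K'⊕ipad) ∥ m = 43 45 40 36 ∥ 63 6a e2.
Inner hash: even-index sum = 456 mod 256 = 200; odd-index sum = 229 mod 256 = 229 → c8 e5.
Outer input = (K'⊕opad) ∥ inner = 29 2f 2a 5c ∥ c8 e5.
Outer hash (tag): even-index sum = 283 mod 256 = 27; odd-index sum = 368 mod 256 = 112 → 1b 70.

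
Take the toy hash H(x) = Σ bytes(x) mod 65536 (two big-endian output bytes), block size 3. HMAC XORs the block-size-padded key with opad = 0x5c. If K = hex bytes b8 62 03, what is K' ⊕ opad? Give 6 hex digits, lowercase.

Key hex bytes b8 62 03 is exactly B = 3 bytes: K' = b8 62 03.
XOR each byte with 0x5c: b8⊕5c=e4, 62⊕5c=3e, 03⊕5c=5f.

e43e5f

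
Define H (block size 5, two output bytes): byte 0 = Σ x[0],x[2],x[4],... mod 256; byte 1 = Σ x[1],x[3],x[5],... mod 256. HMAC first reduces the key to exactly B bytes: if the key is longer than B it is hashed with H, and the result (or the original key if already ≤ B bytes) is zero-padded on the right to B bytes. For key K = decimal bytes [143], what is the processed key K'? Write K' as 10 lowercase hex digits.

Key decimal bytes [143] = 8f is 1 byte ≤ B = 5; zero-pad to 5 bytes: K' = 8f 00 00 00 00.

8f00000000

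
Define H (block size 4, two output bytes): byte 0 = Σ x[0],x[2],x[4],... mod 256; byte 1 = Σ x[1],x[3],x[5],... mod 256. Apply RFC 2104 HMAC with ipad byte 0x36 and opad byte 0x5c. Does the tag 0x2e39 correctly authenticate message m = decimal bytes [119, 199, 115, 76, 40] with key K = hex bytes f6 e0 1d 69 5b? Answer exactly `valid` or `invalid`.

valid

Key hex bytes f6 e0 1d 69 5b is 5 bytes > B = 4, so hash it first: H(key) = 6e 49, then zero-pad to 4 bytes: K' = 6e 49 00 00.
K' ⊕ ipad = 58 7f 36 36; K' ⊕ opad = 32 15 5c 5c.
Inner hash: even-index sum = 416 mod 256 = 160; odd-index sum = 456 mod 256 = 200 → a0 c8.
Outer hash (recomputed tag): even-index sum = 302 mod 256 = 46; odd-index sum = 313 mod 256 = 57 → 2e 39.
Recomputed tag = 2e39; claimed = 2e39 → match.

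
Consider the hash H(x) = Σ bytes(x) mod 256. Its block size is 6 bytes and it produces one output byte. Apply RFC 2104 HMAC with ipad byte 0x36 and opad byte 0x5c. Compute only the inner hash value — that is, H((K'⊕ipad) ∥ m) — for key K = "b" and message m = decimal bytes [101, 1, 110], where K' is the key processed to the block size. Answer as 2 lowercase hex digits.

Key "b" = 62 is 1 byte ≤ B = 6; zero-pad to 6 bytes: K' = 62 00 00 00 00 00.
K' ⊕ ipad = 54 36 36 36 36 36.
Inner input = 54 36 36 36 36 36 ∥ 65 01 6e.
Inner hash: sum = 84+54+54+54+54+54+101+1+110 = 566; mod 256 = 54 → 36.

36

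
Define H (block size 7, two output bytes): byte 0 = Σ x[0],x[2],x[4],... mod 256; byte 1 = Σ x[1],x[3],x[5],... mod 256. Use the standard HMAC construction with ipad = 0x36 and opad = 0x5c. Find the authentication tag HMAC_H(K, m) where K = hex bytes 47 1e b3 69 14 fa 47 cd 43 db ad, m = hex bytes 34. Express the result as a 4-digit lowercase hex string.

ec42

Key hex bytes 47 1e b3 69 14 fa 47 cd 43 db ad is 11 bytes > B = 7, so hash it first: H(key) = 45 29, then zero-pad to 7 bytes: K' = 45 29 00 00 00 00 00.
K' ⊕ ipad = 73 1f 36 36 36 36 36.  K' ⊕ opad = 19 75 5c 5c 5c 5c 5c.
Inner input = (K'⊕ipad) ∥ m = 73 1f 36 36 36 36 36 ∥ 34.
Inner hash: even-index sum = 277 mod 256 = 21; odd-index sum = 191 mod 256 = 191 → 15 bf.
Outer input = (K'⊕opad) ∥ inner = 19 75 5c 5c 5c 5c 5c ∥ 15 bf.
Outer hash (tag): even-index sum = 492 mod 256 = 236; odd-index sum = 322 mod 256 = 66 → ec 42.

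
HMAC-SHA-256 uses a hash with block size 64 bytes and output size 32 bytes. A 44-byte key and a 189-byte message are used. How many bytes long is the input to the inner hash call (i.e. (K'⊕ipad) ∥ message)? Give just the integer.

Key is 44 ≤ 64 bytes, zero-padded: |K'| = 64.
Inner input = (K'⊕ipad) ∥ m → 64 + 189 = 253 bytes.

253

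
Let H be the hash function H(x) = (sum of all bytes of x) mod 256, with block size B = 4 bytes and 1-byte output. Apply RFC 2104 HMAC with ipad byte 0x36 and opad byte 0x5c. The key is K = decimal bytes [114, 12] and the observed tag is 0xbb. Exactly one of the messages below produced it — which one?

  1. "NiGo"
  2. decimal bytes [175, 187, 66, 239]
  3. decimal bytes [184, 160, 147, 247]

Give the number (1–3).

2

Key decimal bytes [114, 12] = 72 0c is 2 bytes ≤ B = 4; zero-pad to 4 bytes: K' = 72 0c 00 00.
K' ⊕ ipad = 44 3a 36 36; K' ⊕ opad = 2e 50 5c 5c.
m1: inner = H(44 3a 36 36 4e 69 47 6f) = 57; tag = H(2e 50 5c 5c 57) = 8d
m2: inner = H(44 3a 36 36 af bb 42 ef) = 85; tag = H(2e 50 5c 5c 85) = bb ← matches
m3: inner = H(44 3a 36 36 b8 a0 93 f7) = cc; tag = H(2e 50 5c 5c cc) = 02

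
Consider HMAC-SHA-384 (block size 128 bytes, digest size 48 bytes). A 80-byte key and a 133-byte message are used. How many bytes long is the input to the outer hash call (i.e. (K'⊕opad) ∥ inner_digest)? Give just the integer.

176

Key is 80 ≤ 128 bytes, zero-padded: |K'| = 128.
Outer input = (K'⊕opad) ∥ H(inner) → 128 + 48 = 176 bytes.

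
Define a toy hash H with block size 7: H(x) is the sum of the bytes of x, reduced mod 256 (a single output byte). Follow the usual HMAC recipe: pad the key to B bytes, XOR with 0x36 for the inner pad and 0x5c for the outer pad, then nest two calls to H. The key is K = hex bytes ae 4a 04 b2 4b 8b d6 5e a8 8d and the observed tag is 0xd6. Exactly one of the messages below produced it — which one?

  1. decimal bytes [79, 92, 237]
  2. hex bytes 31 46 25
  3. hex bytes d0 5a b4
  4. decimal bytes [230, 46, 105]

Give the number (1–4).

3

Key hex bytes ae 4a 04 b2 4b 8b d6 5e a8 8d is 10 bytes > B = 7, so hash it first: H(key) = ed, then zero-pad to 7 bytes: K' = ed 00 00 00 00 00 00.
K' ⊕ ipad = db 36 36 36 36 36 36; K' ⊕ opad = b1 5c 5c 5c 5c 5c 5c.
m1: inner = H(db 36 36 36 36 36 36 4f 5c ed) = b7; tag = H(b1 5c 5c 5c 5c 5c 5c b7) = 90
m2: inner = H(db 36 36 36 36 36 36 31 46 25) = bb; tag = H(b1 5c 5c 5c 5c 5c 5c bb) = 94
m3: inner = H(db 36 36 36 36 36 36 d0 5a b4) = fd; tag = H(b1 5c 5c 5c 5c 5c 5c fd) = d6 ← matches
m4: inner = H(db 36 36 36 36 36 36 e6 2e 69) = 9c; tag = H(b1 5c 5c 5c 5c 5c 5c 9c) = 75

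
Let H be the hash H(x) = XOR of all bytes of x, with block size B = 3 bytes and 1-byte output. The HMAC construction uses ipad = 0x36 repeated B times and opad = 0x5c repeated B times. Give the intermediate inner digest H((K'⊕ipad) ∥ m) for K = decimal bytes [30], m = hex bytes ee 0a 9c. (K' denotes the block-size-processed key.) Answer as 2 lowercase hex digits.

Key decimal bytes [30] = 1e is 1 byte ≤ B = 3; zero-pad to 3 bytes: K' = 1e 00 00.
K' ⊕ ipad = 28 36 36.
Inner input = 28 36 36 ∥ ee 0a 9c.
Inner hash: XOR 28⊕36⊕36⊕ee⊕0a⊕9c = 50.

50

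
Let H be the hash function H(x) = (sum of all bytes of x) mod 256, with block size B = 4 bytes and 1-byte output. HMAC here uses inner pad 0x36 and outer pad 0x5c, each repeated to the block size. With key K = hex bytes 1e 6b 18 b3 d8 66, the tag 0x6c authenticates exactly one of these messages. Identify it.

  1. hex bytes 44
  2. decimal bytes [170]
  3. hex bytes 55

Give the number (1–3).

Key hex bytes 1e 6b 18 b3 d8 66 is 6 bytes > B = 4, so hash it first: H(key) = 92, then zero-pad to 4 bytes: K' = 92 00 00 00.
K' ⊕ ipad = a4 36 36 36; K' ⊕ opad = ce 5c 5c 5c.
m1: inner = H(a4 36 36 36 44) = 8a; tag = H(ce 5c 5c 5c 8a) = 6c ← matches
m2: inner = H(a4 36 36 36 aa) = f0; tag = H(ce 5c 5c 5c f0) = d2
m3: inner = H(a4 36 36 36 55) = 9b; tag = H(ce 5c 5c 5c 9b) = 7d

1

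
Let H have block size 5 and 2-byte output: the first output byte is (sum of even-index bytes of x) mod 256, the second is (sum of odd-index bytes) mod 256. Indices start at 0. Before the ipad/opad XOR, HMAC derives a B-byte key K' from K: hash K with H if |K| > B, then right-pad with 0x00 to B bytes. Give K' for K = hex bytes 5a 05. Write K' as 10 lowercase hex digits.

Key hex bytes 5a 05 is 2 bytes ≤ B = 5; zero-pad to 5 bytes: K' = 5a 05 00 00 00.

5a05000000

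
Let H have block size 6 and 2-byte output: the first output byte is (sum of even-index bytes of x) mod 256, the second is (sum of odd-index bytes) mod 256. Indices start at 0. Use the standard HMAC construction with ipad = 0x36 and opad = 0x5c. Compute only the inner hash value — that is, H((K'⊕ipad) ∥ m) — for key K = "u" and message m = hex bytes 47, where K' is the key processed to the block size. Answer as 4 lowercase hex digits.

Key "u" = 75 is 1 byte ≤ B = 6; zero-pad to 6 bytes: K' = 75 00 00 00 00 00.
K' ⊕ ipad = 43 36 36 36 36 36.
Inner input = 43 36 36 36 36 36 ∥ 47.
Inner hash: even-index sum = 246 mod 256 = 246; odd-index sum = 162 mod 256 = 162 → f6 a2.

f6a2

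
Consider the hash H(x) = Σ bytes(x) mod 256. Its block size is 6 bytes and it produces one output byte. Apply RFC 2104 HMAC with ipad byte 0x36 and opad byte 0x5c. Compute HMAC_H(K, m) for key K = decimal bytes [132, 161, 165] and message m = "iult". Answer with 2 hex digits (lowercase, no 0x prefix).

Key decimal bytes [132, 161, 165] = 84 a1 a5 is 3 bytes ≤ B = 6; zero-pad to 6 bytes: K' = 84 a1 a5 00 00 00.
K' ⊕ ipad = b2 97 93 36 36 36.  K' ⊕ opad = d8 fd f9 5c 5c 5c.
Inner input = (K'⊕ipad) ∥ m = b2 97 93 36 36 36 ∥ 69 75 6c 74.
Inner hash: sum = 178+151+147+54+54+54+105+117+108+116 = 1084; mod 256 = 60 → 3c.
Outer input = (K'⊕opad) ∥ inner = d8 fd f9 5c 5c 5c ∥ 3c.
Outer hash (tag): sum = 216+253+249+92+92+92+60 = 1054; mod 256 = 30 → 1e.

1e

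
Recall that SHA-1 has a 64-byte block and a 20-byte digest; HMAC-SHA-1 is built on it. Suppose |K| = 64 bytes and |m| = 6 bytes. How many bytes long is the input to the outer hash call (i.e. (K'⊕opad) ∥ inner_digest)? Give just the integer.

Key is 64 ≤ 64 bytes, zero-padded: |K'| = 64.
Outer input = (K'⊕opad) ∥ H(inner) → 64 + 20 = 84 bytes.

84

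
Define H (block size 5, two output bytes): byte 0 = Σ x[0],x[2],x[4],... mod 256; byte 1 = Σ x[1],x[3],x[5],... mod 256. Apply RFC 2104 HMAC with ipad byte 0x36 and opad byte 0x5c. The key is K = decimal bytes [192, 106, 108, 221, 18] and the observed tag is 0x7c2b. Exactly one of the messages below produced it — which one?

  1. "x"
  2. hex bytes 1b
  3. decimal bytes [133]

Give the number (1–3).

Key decimal bytes [192, 106, 108, 221, 18] = c0 6a 6c dd 12 is exactly B = 5 bytes: K' = c0 6a 6c dd 12.
K' ⊕ ipad = f6 5c 5a eb 24; K' ⊕ opad = 9c 36 30 81 4e.
m1: inner = H(f6 5c 5a eb 24 78) = 74 bf; tag = H(9c 36 30 81 4e 74 bf) = d92b
m2: inner = H(f6 5c 5a eb 24 1b) = 74 62; tag = H(9c 36 30 81 4e 74 62) = 7c2b ← matches
m3: inner = H(f6 5c 5a eb 24 85) = 74 cc; tag = H(9c 36 30 81 4e 74 cc) = e62b

2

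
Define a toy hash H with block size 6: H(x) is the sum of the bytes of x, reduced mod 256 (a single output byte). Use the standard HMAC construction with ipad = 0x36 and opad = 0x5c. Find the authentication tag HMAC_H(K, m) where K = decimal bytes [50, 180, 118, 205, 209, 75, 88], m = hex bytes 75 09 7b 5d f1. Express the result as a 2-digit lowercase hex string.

8d

Key decimal bytes [50, 180, 118, 205, 209, 75, 88] = 32 b4 76 cd d1 4b 58 is 7 bytes > B = 6, so hash it first: H(key) = 9d, then zero-pad to 6 bytes: K' = 9d 00 00 00 00 00.
K' ⊕ ipad = ab 36 36 36 36 36.  K' ⊕ opad = c1 5c 5c 5c 5c 5c.
Inner input = (K'⊕ipad) ∥ m = ab 36 36 36 36 36 ∥ 75 09 7b 5d f1.
Inner hash: sum = 171+54+54+54+54+54+117+9+123+93+241 = 1024; mod 256 = 0 → 00.
Outer input = (K'⊕opad) ∥ inner = c1 5c 5c 5c 5c 5c ∥ 00.
Outer hash (tag): sum = 193+92+92+92+92+92+0 = 653; mod 256 = 141 → 8d.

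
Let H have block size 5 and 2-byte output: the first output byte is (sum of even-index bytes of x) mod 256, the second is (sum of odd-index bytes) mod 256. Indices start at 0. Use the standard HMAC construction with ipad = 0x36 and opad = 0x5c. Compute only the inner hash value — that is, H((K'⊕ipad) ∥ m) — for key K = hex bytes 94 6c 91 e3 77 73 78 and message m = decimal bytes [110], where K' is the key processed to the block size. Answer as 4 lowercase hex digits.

Key hex bytes 94 6c 91 e3 77 73 78 is 7 bytes > B = 5, so hash it first: H(key) = 14 c2, then zero-pad to 5 bytes: K' = 14 c2 00 00 00.
K' ⊕ ipad = 22 f4 36 36 36.
Inner input = 22 f4 36 36 36 ∥ 6e.
Inner hash: even-index sum = 142 mod 256 = 142; odd-index sum = 408 mod 256 = 152 → 8e 98.

8e98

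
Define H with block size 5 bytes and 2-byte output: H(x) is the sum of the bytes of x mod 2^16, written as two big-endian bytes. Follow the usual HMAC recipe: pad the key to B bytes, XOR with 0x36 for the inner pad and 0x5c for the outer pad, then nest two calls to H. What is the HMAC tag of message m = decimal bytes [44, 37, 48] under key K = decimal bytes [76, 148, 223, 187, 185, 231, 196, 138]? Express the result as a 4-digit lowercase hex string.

0256

Key decimal bytes [76, 148, 223, 187, 185, 231, 196, 138] = 4c 94 df bb b9 e7 c4 8a is 8 bytes > B = 5, so hash it first: H(key) = 05 68, then zero-pad to 5 bytes: K' = 05 68 00 00 00.
K' ⊕ ipad = 33 5e 36 36 36.  K' ⊕ opad = 59 34 5c 5c 5c.
Inner input = (K'⊕ipad) ∥ m = 33 5e 36 36 36 ∥ 2c 25 30.
Inner hash: sum = 51+94+54+54+54+44+37+48 = 436 → 01 b4.
Outer input = (K'⊕opad) ∥ inner = 59 34 5c 5c 5c ∥ 01 b4.
Outer hash (tag): sum = 89+52+92+92+92+1+180 = 598 → 02 56.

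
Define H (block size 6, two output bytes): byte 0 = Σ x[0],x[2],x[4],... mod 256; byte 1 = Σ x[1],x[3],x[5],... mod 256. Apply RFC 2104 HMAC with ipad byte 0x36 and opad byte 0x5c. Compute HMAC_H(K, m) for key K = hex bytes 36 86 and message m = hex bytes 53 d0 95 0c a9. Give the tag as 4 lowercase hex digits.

1f8a

Key hex bytes 36 86 is 2 bytes ≤ B = 6; zero-pad to 6 bytes: K' = 36 86 00 00 00 00.
K' ⊕ ipad = 00 b0 36 36 36 36.  K' ⊕ opad = 6a da 5c 5c 5c 5c.
Inner input = (K'⊕ipad) ∥ m = 00 b0 36 36 36 36 ∥ 53 d0 95 0c a9.
Inner hash: even-index sum = 509 mod 256 = 253; odd-index sum = 504 mod 256 = 248 → fd f8.
Outer input = (K'⊕opad) ∥ inner = 6a da 5c 5c 5c 5c ∥ fd f8.
Outer hash (tag): even-index sum = 543 mod 256 = 31; odd-index sum = 650 mod 256 = 138 → 1f 8a.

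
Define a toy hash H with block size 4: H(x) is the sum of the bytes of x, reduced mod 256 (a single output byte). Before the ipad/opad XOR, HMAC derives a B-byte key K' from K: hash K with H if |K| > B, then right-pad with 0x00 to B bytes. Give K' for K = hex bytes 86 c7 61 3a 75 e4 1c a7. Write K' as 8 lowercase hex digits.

04000000

|K| = 8 > B = 4, so first hash the key.
H(K): sum = 134+199+97+58+117+228+28+167 = 1028; mod 256 = 4 → 04.
Zero-pad H(K) = 04 to 4 bytes: K' = 04 00 00 00.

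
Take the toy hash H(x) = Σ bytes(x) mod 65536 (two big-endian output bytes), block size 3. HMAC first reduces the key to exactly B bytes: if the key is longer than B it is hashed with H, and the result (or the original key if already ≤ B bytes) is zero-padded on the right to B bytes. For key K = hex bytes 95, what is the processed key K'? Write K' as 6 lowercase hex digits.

Key hex bytes 95 is 1 byte ≤ B = 3; zero-pad to 3 bytes: K' = 95 00 00.

950000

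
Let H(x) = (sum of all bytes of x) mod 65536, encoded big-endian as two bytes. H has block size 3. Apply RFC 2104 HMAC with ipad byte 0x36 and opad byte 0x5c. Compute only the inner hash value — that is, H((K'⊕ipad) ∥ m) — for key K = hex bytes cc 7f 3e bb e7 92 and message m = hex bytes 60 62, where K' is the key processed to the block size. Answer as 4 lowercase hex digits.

Key hex bytes cc 7f 3e bb e7 92 is 6 bytes > B = 3, so hash it first: H(key) = 03 bd, then zero-pad to 3 bytes: K' = 03 bd 00.
K' ⊕ ipad = 35 8b 36.
Inner input = 35 8b 36 ∥ 60 62.
Inner hash: sum = 53+139+54+96+98 = 440 → 01 b8.

01b8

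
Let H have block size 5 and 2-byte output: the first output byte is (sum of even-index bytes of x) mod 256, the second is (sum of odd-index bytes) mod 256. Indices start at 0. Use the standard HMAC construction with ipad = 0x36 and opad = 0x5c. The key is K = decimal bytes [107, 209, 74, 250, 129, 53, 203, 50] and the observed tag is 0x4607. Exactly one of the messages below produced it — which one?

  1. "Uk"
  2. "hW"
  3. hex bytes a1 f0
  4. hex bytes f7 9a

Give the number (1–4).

Key decimal bytes [107, 209, 74, 250, 129, 53, 203, 50] = 6b d1 4a fa 81 35 cb 32 is 8 bytes > B = 5, so hash it first: H(key) = 01 32, then zero-pad to 5 bytes: K' = 01 32 00 00 00.
K' ⊕ ipad = 37 04 36 36 36; K' ⊕ opad = 5d 6e 5c 5c 5c.
m1: inner = H(37 04 36 36 36 55 6b) = 0e 8f; tag = H(5d 6e 5c 5c 5c 0e 8f) = a4d8
m2: inner = H(37 04 36 36 36 68 57) = fa a2; tag = H(5d 6e 5c 5c 5c fa a2) = b7c4
m3: inner = H(37 04 36 36 36 a1 f0) = 93 db; tag = H(5d 6e 5c 5c 5c 93 db) = f05d
m4: inner = H(37 04 36 36 36 f7 9a) = 3d 31; tag = H(5d 6e 5c 5c 5c 3d 31) = 4607 ← matches

4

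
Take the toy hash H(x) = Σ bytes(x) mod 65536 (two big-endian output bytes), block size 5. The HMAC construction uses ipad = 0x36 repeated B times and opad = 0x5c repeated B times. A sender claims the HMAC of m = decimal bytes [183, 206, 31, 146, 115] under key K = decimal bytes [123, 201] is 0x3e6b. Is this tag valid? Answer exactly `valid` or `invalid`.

invalid

Key decimal bytes [123, 201] = 7b c9 is 2 bytes ≤ B = 5; zero-pad to 5 bytes: K' = 7b c9 00 00 00.
K' ⊕ ipad = 4d ff 36 36 36; K' ⊕ opad = 27 95 5c 5c 5c.
Inner hash: sum = 77+255+54+54+54+183+206+31+146+115 = 1175 → 04 97.
Outer hash (recomputed tag): sum = 39+149+92+92+92+4+151 = 619 → 02 6b.
Recomputed tag = 026b; claimed = 3e6b → mismatch.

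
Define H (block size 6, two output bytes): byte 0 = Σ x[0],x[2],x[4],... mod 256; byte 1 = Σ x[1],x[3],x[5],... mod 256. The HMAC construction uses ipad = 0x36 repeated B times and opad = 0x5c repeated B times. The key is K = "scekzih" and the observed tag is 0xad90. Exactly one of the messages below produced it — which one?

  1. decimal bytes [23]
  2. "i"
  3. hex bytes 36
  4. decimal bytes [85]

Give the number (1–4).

Key "scekzih" = 73 63 65 6b 7a 69 68 is 7 bytes > B = 6, so hash it first: H(key) = ba 37, then zero-pad to 6 bytes: K' = ba 37 00 00 00 00.
K' ⊕ ipad = 8c 01 36 36 36 36; K' ⊕ opad = e6 6b 5c 5c 5c 5c.
m1: inner = H(8c 01 36 36 36 36 17) = 0f 6d; tag = H(e6 6b 5c 5c 5c 5c 0f 6d) = ad90 ← matches
m2: inner = H(8c 01 36 36 36 36 69) = 61 6d; tag = H(e6 6b 5c 5c 5c 5c 61 6d) = ff90
m3: inner = H(8c 01 36 36 36 36 36) = 2e 6d; tag = H(e6 6b 5c 5c 5c 5c 2e 6d) = cc90
m4: inner = H(8c 01 36 36 36 36 55) = 4d 6d; tag = H(e6 6b 5c 5c 5c 5c 4d 6d) = eb90

1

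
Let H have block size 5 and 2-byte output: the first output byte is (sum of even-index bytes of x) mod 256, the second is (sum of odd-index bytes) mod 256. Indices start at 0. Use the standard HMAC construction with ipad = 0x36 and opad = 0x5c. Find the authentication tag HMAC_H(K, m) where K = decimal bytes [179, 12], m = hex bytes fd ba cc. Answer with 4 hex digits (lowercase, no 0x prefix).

e057

Key decimal bytes [179, 12] = b3 0c is 2 bytes ≤ B = 5; zero-pad to 5 bytes: K' = b3 0c 00 00 00.
K' ⊕ ipad = 85 3a 36 36 36.  K' ⊕ opad = ef 50 5c 5c 5c.
Inner input = (K'⊕ipad) ∥ m = 85 3a 36 36 36 ∥ fd ba cc.
Inner hash: even-index sum = 427 mod 256 = 171; odd-index sum = 569 mod 256 = 57 → ab 39.
Outer input = (K'⊕opad) ∥ inner = ef 50 5c 5c 5c ∥ ab 39.
Outer hash (tag): even-index sum = 480 mod 256 = 224; odd-index sum = 343 mod 256 = 87 → e0 57.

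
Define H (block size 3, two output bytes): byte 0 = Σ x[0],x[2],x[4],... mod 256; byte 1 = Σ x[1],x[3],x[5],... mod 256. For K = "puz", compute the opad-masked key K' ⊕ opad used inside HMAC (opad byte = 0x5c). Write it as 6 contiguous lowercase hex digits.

2c2926

Key "puz" = 70 75 7a is exactly B = 3 bytes: K' = 70 75 7a.
XOR each byte with 0x5c: 70⊕5c=2c, 75⊕5c=29, 7a⊕5c=26.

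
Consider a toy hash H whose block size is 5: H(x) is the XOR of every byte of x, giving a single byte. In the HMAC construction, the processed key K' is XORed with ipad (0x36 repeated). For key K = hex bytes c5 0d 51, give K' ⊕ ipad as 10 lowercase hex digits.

Key hex bytes c5 0d 51 is 3 bytes ≤ B = 5; zero-pad to 5 bytes: K' = c5 0d 51 00 00.
XOR each byte with 0x36: c5⊕36=f3, 0d⊕36=3b, 51⊕36=67, 00⊕36=36, 00⊕36=36.

f33b673636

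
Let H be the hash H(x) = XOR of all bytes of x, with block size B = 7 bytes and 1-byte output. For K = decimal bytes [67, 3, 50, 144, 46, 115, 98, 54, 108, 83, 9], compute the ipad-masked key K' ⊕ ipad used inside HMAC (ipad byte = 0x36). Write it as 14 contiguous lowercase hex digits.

eb363636363636

Key decimal bytes [67, 3, 50, 144, 46, 115, 98, 54, 108, 83, 9] = 43 03 32 90 2e 73 62 36 6c 53 09 is 11 bytes > B = 7, so hash it first: H(key) = dd, then zero-pad to 7 bytes: K' = dd 00 00 00 00 00 00.
XOR each byte with 0x36: dd⊕36=eb, 00⊕36=36, 00⊕36=36, 00⊕36=36, 00⊕36=36, 00⊕36=36, 00⊕36=36.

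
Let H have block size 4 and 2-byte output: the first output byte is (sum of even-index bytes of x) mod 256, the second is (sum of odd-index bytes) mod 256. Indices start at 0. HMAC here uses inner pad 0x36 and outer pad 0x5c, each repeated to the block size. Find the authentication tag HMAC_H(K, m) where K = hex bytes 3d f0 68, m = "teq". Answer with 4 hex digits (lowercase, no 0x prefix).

e369

Key hex bytes 3d f0 68 is 3 bytes ≤ B = 4; zero-pad to 4 bytes: K' = 3d f0 68 00.
K' ⊕ ipad = 0b c6 5e 36.  K' ⊕ opad = 61 ac 34 5c.
Inner input = (K'⊕ipad) ∥ m = 0b c6 5e 36 ∥ 74 65 71.
Inner hash: even-index sum = 334 mod 256 = 78; odd-index sum = 353 mod 256 = 97 → 4e 61.
Outer input = (K'⊕opad) ∥ inner = 61 ac 34 5c ∥ 4e 61.
Outer hash (tag): even-index sum = 227 mod 256 = 227; odd-index sum = 361 mod 256 = 105 → e3 69.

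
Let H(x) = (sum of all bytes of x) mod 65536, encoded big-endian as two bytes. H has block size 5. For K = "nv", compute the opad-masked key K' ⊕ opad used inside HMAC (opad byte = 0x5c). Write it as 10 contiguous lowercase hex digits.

322a5c5c5c

Key "nv" = 6e 76 is 2 bytes ≤ B = 5; zero-pad to 5 bytes: K' = 6e 76 00 00 00.
XOR each byte with 0x5c: 6e⊕5c=32, 76⊕5c=2a, 00⊕5c=5c, 00⊕5c=5c, 00⊕5c=5c.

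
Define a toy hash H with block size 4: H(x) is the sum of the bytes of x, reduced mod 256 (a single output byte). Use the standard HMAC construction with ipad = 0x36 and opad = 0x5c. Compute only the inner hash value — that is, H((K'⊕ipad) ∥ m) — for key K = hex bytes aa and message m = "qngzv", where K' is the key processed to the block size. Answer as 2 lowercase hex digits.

74

Key hex bytes aa is 1 byte ≤ B = 4; zero-pad to 4 bytes: K' = aa 00 00 00.
K' ⊕ ipad = 9c 36 36 36.
Inner input = 9c 36 36 36 ∥ 71 6e 67 7a 76.
Inner hash: sum = 156+54+54+54+113+110+103+122+118 = 884; mod 256 = 116 → 74.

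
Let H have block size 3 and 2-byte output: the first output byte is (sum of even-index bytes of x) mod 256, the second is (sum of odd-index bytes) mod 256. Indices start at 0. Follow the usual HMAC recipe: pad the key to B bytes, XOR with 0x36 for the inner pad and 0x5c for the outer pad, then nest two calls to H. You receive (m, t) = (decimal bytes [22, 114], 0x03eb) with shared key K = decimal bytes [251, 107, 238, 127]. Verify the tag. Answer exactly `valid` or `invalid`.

Key decimal bytes [251, 107, 238, 127] = fb 6b ee 7f is 4 bytes > B = 3, so hash it first: H(key) = e9 ea, then zero-pad to 3 bytes: K' = e9 ea 00.
K' ⊕ ipad = df dc 36; K' ⊕ opad = b5 b6 5c.
Inner hash: even-index sum = 391 mod 256 = 135; odd-index sum = 242 mod 256 = 242 → 87 f2.
Outer hash (recomputed tag): even-index sum = 515 mod 256 = 3; odd-index sum = 317 mod 256 = 61 → 03 3d.
Recomputed tag = 033d; claimed = 03eb → mismatch.

invalid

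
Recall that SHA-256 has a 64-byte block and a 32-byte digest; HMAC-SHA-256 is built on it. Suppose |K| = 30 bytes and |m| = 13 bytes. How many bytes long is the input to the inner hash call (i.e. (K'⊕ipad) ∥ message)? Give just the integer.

Key is 30 ≤ 64 bytes, zero-padded: |K'| = 64.
Inner input = (K'⊕ipad) ∥ m → 64 + 13 = 77 bytes.

77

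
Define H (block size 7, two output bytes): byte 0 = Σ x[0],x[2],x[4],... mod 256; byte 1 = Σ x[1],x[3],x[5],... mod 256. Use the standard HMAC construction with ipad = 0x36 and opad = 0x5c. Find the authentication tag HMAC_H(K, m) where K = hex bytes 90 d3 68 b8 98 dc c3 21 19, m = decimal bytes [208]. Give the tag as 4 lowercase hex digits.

3e88

Key hex bytes 90 d3 68 b8 98 dc c3 21 19 is 9 bytes > B = 7, so hash it first: H(key) = 6c 88, then zero-pad to 7 bytes: K' = 6c 88 00 00 00 00 00.
K' ⊕ ipad = 5a be 36 36 36 36 36.  K' ⊕ opad = 30 d4 5c 5c 5c 5c 5c.
Inner input = (K'⊕ipad) ∥ m = 5a be 36 36 36 36 36 ∥ d0.
Inner hash: even-index sum = 252 mod 256 = 252; odd-index sum = 506 mod 256 = 250 → fc fa.
Outer input = (K'⊕opad) ∥ inner = 30 d4 5c 5c 5c 5c 5c ∥ fc fa.
Outer hash (tag): even-index sum = 574 mod 256 = 62; odd-index sum = 648 mod 256 = 136 → 3e 88.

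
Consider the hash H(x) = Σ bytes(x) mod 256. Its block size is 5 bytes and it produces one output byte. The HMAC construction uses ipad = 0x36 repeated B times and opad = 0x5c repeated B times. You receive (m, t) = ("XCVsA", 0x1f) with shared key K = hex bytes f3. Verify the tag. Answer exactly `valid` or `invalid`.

Key hex bytes f3 is 1 byte ≤ B = 5; zero-pad to 5 bytes: K' = f3 00 00 00 00.
K' ⊕ ipad = c5 36 36 36 36; K' ⊕ opad = af 5c 5c 5c 5c.
Inner hash: sum = 197+54+54+54+54+88+67+86+115+65 = 834; mod 256 = 66 → 42.
Outer hash (recomputed tag): sum = 175+92+92+92+92+66 = 609; mod 256 = 97 → 61.
Recomputed tag = 61; claimed = 1f → mismatch.

invalid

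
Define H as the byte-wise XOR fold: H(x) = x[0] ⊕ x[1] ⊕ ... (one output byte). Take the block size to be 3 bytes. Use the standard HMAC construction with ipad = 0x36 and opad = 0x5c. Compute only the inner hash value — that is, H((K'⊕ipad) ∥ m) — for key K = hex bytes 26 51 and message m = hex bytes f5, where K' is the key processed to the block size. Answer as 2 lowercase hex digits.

b4

Key hex bytes 26 51 is 2 bytes ≤ B = 3; zero-pad to 3 bytes: K' = 26 51 00.
K' ⊕ ipad = 10 67 36.
Inner input = 10 67 36 ∥ f5.
Inner hash: XOR 10⊕67⊕36⊕f5 = b4.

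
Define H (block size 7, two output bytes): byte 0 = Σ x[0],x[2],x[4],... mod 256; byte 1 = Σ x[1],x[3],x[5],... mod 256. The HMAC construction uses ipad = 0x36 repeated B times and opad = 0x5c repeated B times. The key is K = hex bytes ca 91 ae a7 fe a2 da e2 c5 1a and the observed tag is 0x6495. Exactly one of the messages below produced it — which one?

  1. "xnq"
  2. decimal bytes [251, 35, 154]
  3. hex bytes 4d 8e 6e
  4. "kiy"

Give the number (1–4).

Key hex bytes ca 91 ae a7 fe a2 da e2 c5 1a is 10 bytes > B = 7, so hash it first: H(key) = 15 d6, then zero-pad to 7 bytes: K' = 15 d6 00 00 00 00 00.
K' ⊕ ipad = 23 e0 36 36 36 36 36; K' ⊕ opad = 49 8a 5c 5c 5c 5c 5c.
m1: inner = H(23 e0 36 36 36 36 36 78 6e 71) = 33 35; tag = H(49 8a 5c 5c 5c 5c 5c 33 35) = 9275
m2: inner = H(23 e0 36 36 36 36 36 fb 23 9a) = e8 e1; tag = H(49 8a 5c 5c 5c 5c 5c e8 e1) = 3e2a
m3: inner = H(23 e0 36 36 36 36 36 4d 8e 6e) = 53 07; tag = H(49 8a 5c 5c 5c 5c 5c 53 07) = 6495 ← matches
m4: inner = H(23 e0 36 36 36 36 36 6b 69 79) = 2e 30; tag = H(49 8a 5c 5c 5c 5c 5c 2e 30) = 8d70

3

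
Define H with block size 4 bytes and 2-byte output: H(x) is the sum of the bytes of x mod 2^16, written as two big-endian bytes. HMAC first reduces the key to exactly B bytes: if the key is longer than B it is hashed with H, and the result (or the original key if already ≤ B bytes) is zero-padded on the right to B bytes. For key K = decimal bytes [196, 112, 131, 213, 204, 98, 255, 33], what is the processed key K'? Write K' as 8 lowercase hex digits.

|K| = 8 > B = 4, so first hash the key.
H(K): sum = 196+112+131+213+204+98+255+33 = 1242 → 04 da.
Zero-pad H(K) = 04 da to 4 bytes: K' = 04 da 00 00.

04da0000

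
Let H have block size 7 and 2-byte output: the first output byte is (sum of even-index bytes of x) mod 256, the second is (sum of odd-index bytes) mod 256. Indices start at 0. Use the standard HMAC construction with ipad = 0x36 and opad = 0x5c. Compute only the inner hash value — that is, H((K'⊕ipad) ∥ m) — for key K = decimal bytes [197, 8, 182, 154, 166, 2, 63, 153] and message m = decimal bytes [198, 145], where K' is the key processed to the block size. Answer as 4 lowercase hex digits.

Key decimal bytes [197, 8, 182, 154, 166, 2, 63, 153] = c5 08 b6 9a a6 02 3f 99 is 8 bytes > B = 7, so hash it first: H(key) = 60 3d, then zero-pad to 7 bytes: K' = 60 3d 00 00 00 00 00.
K' ⊕ ipad = 56 0b 36 36 36 36 36.
Inner input = 56 0b 36 36 36 36 36 ∥ c6 91.
Inner hash: even-index sum = 393 mod 256 = 137; odd-index sum = 317 mod 256 = 61 → 89 3d.

893d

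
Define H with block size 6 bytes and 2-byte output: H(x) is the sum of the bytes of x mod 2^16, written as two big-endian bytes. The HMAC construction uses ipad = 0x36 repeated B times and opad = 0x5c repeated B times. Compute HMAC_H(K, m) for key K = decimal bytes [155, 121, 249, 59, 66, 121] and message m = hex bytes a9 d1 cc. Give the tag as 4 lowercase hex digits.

Key decimal bytes [155, 121, 249, 59, 66, 121] = 9b 79 f9 3b 42 79 is exactly B = 6 bytes: K' = 9b 79 f9 3b 42 79.
K' ⊕ ipad = ad 4f cf 0d 74 4f.  K' ⊕ opad = c7 25 a5 67 1e 25.
Inner input = (K'⊕ipad) ∥ m = ad 4f cf 0d 74 4f ∥ a9 d1 cc.
Inner hash: sum = 173+79+207+13+116+79+169+209+204 = 1249 → 04 e1.
Outer input = (K'⊕opad) ∥ inner = c7 25 a5 67 1e 25 ∥ 04 e1.
Outer hash (tag): sum = 199+37+165+103+30+37+4+225 = 800 → 03 20.

0320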